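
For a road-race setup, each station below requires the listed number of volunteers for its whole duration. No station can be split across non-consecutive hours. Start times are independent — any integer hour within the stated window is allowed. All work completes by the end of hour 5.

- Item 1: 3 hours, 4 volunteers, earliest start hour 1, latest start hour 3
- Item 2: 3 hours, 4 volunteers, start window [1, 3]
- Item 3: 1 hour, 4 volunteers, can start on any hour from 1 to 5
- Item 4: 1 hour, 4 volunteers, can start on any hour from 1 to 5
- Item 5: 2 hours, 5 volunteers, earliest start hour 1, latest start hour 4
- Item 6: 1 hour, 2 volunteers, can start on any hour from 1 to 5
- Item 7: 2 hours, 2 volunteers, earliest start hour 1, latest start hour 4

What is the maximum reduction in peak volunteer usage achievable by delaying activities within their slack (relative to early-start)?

Early-start peak: h1:25  h2:15  h3:8  h4:0  h5:0 ⇒ 25.
Leveled (Item 1@1, Item 2@1, Item 3@4, Item 4@5, Item 5@4, Item 6@1, Item 7@2): h1:10  h2:10  h3:10  h4:9  h5:9 ⇒ 10.
Reduction 25 − 10 = 15.

15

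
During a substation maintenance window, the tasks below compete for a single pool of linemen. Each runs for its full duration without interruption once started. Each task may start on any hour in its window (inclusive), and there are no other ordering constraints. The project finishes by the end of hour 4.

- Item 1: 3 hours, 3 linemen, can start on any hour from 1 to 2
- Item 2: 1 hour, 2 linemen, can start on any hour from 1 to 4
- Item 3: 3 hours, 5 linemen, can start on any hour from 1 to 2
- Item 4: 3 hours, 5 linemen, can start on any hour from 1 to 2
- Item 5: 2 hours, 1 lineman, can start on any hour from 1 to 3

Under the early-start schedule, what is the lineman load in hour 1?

16

At early start, hour 1 has: Item 1, Item 2, Item 3, Item 4, Item 5.
Demand: 3 + 2 + 5 + 5 + 1 = 16.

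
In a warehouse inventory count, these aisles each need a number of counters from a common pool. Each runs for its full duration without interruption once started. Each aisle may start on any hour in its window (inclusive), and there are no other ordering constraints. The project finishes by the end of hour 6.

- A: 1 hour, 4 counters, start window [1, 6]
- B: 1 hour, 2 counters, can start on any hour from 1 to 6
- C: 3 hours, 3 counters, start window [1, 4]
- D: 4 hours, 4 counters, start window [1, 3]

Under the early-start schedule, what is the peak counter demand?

Early-start schedule: A@1, B@1, C@1, D@1.
Load per hour: hour 1: 13, hour 2: 7, hour 3: 7, hour 4: 4, hour 5: 0, hour 6: 0.
Peak is 13.

13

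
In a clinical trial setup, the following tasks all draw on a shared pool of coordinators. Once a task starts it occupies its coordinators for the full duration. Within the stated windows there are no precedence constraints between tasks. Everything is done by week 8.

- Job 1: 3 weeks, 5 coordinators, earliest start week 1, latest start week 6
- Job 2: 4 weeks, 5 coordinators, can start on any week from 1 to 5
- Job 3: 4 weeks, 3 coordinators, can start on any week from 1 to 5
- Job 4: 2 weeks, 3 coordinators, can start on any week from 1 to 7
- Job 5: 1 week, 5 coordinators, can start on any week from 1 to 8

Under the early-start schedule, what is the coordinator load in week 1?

At early start, week 1 has: Job 1, Job 2, Job 3, Job 4, Job 5.
Demand: 5 + 5 + 3 + 3 + 5 = 21.

21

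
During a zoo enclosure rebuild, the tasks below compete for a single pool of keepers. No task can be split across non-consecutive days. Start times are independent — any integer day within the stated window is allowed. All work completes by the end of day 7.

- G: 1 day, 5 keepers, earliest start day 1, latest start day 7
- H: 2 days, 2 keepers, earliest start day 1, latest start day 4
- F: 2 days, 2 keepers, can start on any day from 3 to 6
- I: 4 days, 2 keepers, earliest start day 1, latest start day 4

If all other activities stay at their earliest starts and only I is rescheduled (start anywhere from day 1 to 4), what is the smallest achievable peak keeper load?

I@1: d1:9  d2:4  d3:4  d4:4  d5:0  d6:0  d7:0 → peak 9
I@2: d1:7  d2:4  d3:4  d4:4  d5:2  d6:0  d7:0 → peak 7
I@3: d1:7  d2:2  d3:4  d4:4  d5:2  d6:2  d7:0 → peak 7
I@4: d1:7  d2:2  d3:2  d4:4  d5:2  d6:2  d7:2 → peak 7
Best is I@2, peak 7.

7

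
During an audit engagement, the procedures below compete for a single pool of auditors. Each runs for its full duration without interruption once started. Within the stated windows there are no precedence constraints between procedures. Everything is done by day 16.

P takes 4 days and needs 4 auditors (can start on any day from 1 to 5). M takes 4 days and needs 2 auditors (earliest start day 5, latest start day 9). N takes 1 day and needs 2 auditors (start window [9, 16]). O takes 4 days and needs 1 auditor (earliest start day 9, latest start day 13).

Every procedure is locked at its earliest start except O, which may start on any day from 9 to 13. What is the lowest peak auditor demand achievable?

4

O@9: d1:4  d2:4  d3:4  d4:4  d5:2  d6:2  d7:2  d8:2  d9:3  d10:1  d11:1  d12:1  d13:0  d14:0  d15:0  d16:0 → peak 4
O@10: d1:4  d2:4  d3:4  d4:4  d5:2  d6:2  d7:2  d8:2  d9:2  d10:1  d11:1  d12:1  d13:1  d14:0  d15:0  d16:0 → peak 4
O@11: d1:4  d2:4  d3:4  d4:4  d5:2  d6:2  d7:2  d8:2  d9:2  d10:0  d11:1  d12:1  d13:1  d14:1  d15:0  d16:0 → peak 4
O@12: d1:4  d2:4  d3:4  d4:4  d5:2  d6:2  d7:2  d8:2  d9:2  d10:0  d11:0  d12:1  d13:1  d14:1  d15:1  d16:0 → peak 4
O@13: d1:4  d2:4  d3:4  d4:4  d5:2  d6:2  d7:2  d8:2  d9:2  d10:0  d11:0  d12:0  d13:1  d14:1  d15:1  d16:1 → peak 4
Best is O@9, peak 4.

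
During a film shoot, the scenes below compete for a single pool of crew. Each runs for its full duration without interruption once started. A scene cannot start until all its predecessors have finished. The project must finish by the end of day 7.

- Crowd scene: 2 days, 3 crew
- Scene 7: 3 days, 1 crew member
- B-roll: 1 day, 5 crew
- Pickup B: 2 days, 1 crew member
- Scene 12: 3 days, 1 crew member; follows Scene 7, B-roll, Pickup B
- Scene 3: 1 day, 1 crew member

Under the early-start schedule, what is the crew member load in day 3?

1

At early start, day 3 has: Scene 7.
Demand: 1 = 1.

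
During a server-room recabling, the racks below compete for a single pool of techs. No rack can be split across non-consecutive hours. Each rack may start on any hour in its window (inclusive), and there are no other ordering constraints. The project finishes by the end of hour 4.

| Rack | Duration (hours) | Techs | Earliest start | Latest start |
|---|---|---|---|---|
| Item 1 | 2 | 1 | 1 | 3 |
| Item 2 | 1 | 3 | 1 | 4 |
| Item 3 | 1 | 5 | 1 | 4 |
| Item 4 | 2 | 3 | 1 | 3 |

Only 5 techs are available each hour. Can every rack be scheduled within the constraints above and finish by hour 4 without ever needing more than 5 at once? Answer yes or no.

Schedule Item 1@1, Item 2@1, Item 3@4, Item 4@2: h1:4  h2:4  h3:3  h4:5 — peak 5 ≤ 5.

yes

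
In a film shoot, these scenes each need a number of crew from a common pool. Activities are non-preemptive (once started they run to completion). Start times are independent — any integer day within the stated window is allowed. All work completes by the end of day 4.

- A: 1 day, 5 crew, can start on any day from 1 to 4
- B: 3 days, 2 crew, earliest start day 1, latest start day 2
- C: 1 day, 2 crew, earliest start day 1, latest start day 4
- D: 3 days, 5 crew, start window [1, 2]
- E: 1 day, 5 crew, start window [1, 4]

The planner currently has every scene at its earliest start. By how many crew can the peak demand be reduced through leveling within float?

Early-start peak: d1:19  d2:7  d3:7  d4:0 ⇒ 19.
Leveled (A@1, B@1, C@1, D@2, E@4): d1:9  d2:7  d3:7  d4:10 ⇒ 10.
Reduction 19 − 10 = 9.

9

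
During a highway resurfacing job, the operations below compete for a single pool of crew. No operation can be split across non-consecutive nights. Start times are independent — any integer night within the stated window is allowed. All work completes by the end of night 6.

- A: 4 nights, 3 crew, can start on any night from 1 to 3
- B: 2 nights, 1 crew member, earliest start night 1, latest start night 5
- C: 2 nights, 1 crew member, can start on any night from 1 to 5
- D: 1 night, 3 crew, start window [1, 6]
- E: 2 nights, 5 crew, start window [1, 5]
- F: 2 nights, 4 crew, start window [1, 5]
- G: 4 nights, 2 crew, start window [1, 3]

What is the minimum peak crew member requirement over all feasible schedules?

Early-start (A@1, B@1, C@1, D@1, E@1, F@1, G@1) gives peak 19: n1:19  n2:16  n3:5  n4:5  n5:0  n6:0.
Shift C→4, D→3, E→5, G→3.
Schedule A@1, B@1, C@4, D@3, E@5, F@1, G@3: n1:8  n2:8  n3:8  n4:6  n5:8  n6:7 — peak 8.
Total crew member-nights = 45 over 6 nights ⇒ peak ≥ ⌈45/6⌉ = 8, so 8 is optimal.

8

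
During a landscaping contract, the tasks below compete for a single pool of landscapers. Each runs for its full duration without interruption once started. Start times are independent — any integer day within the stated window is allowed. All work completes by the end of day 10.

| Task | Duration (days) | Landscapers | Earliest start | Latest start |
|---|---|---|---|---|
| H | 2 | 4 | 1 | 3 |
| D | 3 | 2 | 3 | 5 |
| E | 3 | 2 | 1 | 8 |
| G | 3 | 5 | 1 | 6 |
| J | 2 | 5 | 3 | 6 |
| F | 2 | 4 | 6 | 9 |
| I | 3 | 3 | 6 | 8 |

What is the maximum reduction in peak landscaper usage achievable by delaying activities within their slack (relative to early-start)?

Early-start peak: d1:11  d2:11  d3:14  d4:7  d5:2  d6:7  d7:7  d8:3  d9:0  d10:0 ⇒ 14.
Leveled (H@1, D@3, E@6, G@3, J@6, F@9, I@8): d1:4  d2:4  d3:7  d4:7  d5:7  d6:7  d7:7  d8:5  d9:7  d10:7 ⇒ 7.
Reduction 14 − 7 = 7.

7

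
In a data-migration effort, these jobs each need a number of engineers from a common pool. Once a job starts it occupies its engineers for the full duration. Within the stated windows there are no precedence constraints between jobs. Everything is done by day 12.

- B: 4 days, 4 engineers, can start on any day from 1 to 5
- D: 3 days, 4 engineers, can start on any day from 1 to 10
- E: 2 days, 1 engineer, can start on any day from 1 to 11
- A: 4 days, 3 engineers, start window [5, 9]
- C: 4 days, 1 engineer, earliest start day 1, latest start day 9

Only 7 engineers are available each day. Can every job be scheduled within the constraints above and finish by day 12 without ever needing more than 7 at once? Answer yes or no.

Schedule B@1, D@5, E@1, A@8, C@3: d1:5  d2:5  d3:5  d4:5  d5:5  d6:5  d7:4  d8:3  d9:3  d10:3  d11:3  d12:0 — peak 5 ≤ 7.

yes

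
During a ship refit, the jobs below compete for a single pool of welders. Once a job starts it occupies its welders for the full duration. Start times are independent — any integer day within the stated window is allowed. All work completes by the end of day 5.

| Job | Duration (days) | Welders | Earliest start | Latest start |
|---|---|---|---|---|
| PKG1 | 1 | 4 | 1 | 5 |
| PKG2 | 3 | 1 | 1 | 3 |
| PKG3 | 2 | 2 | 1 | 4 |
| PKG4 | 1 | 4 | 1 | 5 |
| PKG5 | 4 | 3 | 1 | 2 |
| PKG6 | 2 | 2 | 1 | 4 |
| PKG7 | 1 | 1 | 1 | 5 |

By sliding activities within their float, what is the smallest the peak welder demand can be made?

Early-start (PKG1@1, PKG2@1, PKG3@1, PKG4@1, PKG5@1, PKG6@1, PKG7@1) gives peak 17: d1:17  d2:8  d3:4  d4:3  d5:0.
Shift PKG4→5, PKG5→2, PKG6→3, PKG7→2.
Schedule PKG1@1, PKG2@1, PKG3@1, PKG4@5, PKG5@2, PKG6@3, PKG7@2: d1:7  d2:7  d3:6  d4:5  d5:7 — peak 7.
Total welder-days = 32 over 5 days ⇒ peak ≥ ⌈32/5⌉ = 7, so 7 is optimal.

7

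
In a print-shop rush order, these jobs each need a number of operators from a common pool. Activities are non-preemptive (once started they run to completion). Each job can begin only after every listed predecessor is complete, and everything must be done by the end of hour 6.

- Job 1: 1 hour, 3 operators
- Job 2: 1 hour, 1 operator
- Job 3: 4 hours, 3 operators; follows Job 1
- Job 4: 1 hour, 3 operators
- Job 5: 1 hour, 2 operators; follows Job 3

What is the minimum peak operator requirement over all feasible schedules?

5

Early-start (Job 1@1, Job 2@1, Job 3@2, Job 4@1, Job 5@6) gives peak 7: h1:7  h2:3  h3:3  h4:3  h5:3  h6:2.
Shift Job 4→6.
Schedule Job 1@1, Job 2@1, Job 3@2, Job 4@6, Job 5@6: h1:4  h2:3  h3:3  h4:3  h5:3  h6:5 — peak 5.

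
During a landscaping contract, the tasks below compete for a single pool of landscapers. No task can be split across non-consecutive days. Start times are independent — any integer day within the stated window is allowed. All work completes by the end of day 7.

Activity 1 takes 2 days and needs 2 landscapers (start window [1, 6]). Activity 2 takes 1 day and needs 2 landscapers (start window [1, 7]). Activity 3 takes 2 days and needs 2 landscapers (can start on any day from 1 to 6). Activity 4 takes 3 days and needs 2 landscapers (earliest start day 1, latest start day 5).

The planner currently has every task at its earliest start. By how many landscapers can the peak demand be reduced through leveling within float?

Early-start peak: d1:8  d2:6  d3:2  d4:0  d5:0  d6:0  d7:0 ⇒ 8.
Leveled (Activity 1@1, Activity 2@1, Activity 3@2, Activity 4@3): d1:4  d2:4  d3:4  d4:2  d5:2  d6:0  d7:0 ⇒ 4.
Reduction 8 − 4 = 4.

4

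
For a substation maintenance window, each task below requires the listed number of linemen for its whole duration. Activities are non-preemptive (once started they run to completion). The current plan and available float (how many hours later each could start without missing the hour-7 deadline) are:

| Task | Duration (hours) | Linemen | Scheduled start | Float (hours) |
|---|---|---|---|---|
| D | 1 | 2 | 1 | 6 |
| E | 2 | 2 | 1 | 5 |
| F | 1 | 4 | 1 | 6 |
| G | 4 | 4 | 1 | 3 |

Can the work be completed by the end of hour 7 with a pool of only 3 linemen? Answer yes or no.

no

Total lineman-hours = 26; over 7 hours the average is 26/7 > 3, so some hour must exceed 3.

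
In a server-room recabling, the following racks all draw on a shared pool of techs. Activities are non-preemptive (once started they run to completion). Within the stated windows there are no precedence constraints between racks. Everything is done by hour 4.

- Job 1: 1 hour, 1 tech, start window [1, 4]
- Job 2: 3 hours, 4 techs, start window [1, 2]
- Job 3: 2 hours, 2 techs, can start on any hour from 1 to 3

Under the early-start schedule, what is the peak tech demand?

Early-start schedule: Job 1@1, Job 2@1, Job 3@1.
Load per hour: hour 1: 7, hour 2: 6, hour 3: 4, hour 4: 0.
Peak is 7.

7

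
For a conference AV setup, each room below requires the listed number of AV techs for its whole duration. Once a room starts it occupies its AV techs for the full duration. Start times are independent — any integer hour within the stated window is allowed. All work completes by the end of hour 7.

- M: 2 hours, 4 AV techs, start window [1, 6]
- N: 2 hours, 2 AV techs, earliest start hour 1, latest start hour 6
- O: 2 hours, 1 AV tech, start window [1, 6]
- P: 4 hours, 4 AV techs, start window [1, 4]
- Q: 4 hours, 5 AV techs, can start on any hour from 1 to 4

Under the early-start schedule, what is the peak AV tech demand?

16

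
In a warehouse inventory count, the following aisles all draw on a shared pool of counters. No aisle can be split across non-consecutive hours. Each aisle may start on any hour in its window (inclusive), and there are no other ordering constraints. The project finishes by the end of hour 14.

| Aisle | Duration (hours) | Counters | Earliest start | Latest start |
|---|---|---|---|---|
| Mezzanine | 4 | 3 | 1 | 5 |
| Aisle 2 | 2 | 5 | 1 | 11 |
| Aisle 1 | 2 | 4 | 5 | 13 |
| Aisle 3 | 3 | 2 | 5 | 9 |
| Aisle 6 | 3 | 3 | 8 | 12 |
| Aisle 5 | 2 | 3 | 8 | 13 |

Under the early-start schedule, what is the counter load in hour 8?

6

At early start, hour 8 has: Aisle 6, Aisle 5.
Demand: 3 + 3 = 6.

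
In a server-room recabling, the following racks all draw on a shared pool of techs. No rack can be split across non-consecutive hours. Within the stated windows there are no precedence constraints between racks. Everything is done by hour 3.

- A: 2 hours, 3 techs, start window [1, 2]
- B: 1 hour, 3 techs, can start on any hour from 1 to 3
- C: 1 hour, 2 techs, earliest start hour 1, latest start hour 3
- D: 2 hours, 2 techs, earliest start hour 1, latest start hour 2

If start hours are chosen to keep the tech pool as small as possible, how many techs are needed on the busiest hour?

Early-start (A@1, B@1, C@1, D@1) gives peak 10: h1:10  h2:5  h3:0.
Shift B→3, D→2.
Schedule A@1, B@3, C@1, D@2: h1:5  h2:5  h3:5 — peak 5.
Total tech-hours = 15 over 3 hours ⇒ peak ≥ ⌈15/3⌉ = 5, so 5 is optimal.

5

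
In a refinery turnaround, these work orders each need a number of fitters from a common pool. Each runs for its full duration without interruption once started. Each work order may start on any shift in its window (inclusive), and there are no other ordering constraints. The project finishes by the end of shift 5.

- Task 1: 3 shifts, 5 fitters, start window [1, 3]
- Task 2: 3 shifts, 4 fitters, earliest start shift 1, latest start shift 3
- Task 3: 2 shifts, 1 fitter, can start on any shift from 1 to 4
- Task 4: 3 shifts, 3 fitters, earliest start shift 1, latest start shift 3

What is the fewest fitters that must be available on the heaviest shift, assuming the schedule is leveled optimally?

12

Early-start (Task 1@1, Task 2@1, Task 3@1, Task 4@1) gives peak 13: s1:13  s2:13  s3:12  s4:0  s5:0.
Shift Task 4→3.
Schedule Task 1@1, Task 2@1, Task 3@1, Task 4@3: s1:10  s2:10  s3:12  s4:3  s5:3 — peak 12.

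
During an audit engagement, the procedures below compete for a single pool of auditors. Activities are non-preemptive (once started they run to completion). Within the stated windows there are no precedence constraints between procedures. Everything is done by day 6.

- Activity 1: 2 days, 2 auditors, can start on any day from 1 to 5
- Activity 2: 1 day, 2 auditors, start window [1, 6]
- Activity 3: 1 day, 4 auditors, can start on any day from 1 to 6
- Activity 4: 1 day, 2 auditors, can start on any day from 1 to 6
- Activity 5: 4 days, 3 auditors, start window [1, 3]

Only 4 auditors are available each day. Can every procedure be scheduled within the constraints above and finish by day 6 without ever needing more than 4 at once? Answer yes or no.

no

The minimum achievable peak is 5; 4 < 5, so no feasible schedule stays within the cap.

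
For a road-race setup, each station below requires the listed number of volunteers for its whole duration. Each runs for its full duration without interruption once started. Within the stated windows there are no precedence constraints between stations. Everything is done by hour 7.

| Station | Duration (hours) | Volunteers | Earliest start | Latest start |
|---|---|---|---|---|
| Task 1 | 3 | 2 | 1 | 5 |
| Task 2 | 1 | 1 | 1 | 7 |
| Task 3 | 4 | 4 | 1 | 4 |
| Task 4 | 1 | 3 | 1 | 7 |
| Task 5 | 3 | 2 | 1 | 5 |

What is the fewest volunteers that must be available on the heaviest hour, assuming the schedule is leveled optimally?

Early-start (Task 1@1, Task 2@1, Task 3@1, Task 4@1, Task 5@1) gives peak 12: h1:12  h2:8  h3:8  h4:4  h5:0  h6:0  h7:0.
Shift Task 3→2, Task 5→4.
Schedule Task 1@1, Task 2@1, Task 3@2, Task 4@1, Task 5@4: h1:6  h2:6  h3:6  h4:6  h5:6  h6:2  h7:0 — peak 6.

6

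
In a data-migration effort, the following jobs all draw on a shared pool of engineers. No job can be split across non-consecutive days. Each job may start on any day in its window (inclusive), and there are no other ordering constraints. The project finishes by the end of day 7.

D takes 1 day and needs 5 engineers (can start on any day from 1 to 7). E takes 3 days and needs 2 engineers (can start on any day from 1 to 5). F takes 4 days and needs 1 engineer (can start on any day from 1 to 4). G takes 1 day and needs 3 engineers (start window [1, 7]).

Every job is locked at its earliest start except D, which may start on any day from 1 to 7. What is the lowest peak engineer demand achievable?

6

D@1: d1:11  d2:3  d3:3  d4:1  d5:0  d6:0  d7:0 → peak 11
D@2: d1:6  d2:8  d3:3  d4:1  d5:0  d6:0  d7:0 → peak 8
D@3: d1:6  d2:3  d3:8  d4:1  d5:0  d6:0  d7:0 → peak 8
D@4: d1:6  d2:3  d3:3  d4:6  d5:0  d6:0  d7:0 → peak 6
D@5: d1:6  d2:3  d3:3  d4:1  d5:5  d6:0  d7:0 → peak 6
D@6: d1:6  d2:3  d3:3  d4:1  d5:0  d6:5  d7:0 → peak 6
D@7: d1:6  d2:3  d3:3  d4:1  d5:0  d6:0  d7:5 → peak 6
Best is D@4, peak 6.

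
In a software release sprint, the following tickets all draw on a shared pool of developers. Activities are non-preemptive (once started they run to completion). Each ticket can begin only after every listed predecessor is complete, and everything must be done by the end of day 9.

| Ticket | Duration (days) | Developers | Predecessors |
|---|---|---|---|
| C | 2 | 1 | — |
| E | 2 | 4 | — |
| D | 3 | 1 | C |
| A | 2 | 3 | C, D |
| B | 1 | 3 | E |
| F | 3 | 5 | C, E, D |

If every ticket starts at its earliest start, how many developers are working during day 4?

At early start, day 4 has: D.
Demand: 1 = 1.

1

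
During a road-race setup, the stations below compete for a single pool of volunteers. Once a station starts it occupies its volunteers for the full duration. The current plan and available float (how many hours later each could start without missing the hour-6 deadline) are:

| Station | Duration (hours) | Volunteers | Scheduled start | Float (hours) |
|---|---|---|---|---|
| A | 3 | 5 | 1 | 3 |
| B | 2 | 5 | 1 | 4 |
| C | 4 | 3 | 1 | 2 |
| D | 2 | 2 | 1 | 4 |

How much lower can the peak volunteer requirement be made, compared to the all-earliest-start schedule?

Early-start peak: h1:15  h2:15  h3:8  h4:3  h5:0  h6:0 ⇒ 15.
Leveled (A@1, B@4, C@1, D@5): h1:8  h2:8  h3:8  h4:8  h5:7  h6:2 ⇒ 8.
Reduction 15 − 8 = 7.

7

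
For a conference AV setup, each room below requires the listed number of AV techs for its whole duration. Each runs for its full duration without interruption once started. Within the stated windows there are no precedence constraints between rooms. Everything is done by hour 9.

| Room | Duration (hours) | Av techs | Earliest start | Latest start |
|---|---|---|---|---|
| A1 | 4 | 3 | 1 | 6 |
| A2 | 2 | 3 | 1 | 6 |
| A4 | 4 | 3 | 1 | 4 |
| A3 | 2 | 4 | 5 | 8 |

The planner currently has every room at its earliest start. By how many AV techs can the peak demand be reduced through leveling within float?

3

Early-start peak: h1:9  h2:9  h3:6  h4:6  h5:4  h6:4  h7:0  h8:0  h9:0 ⇒ 9.
Leveled (A1@1, A2@1, A4@3, A3@7): h1:6  h2:6  h3:6  h4:6  h5:3  h6:3  h7:4  h8:4  h9:0 ⇒ 6.
Reduction 9 − 6 = 3.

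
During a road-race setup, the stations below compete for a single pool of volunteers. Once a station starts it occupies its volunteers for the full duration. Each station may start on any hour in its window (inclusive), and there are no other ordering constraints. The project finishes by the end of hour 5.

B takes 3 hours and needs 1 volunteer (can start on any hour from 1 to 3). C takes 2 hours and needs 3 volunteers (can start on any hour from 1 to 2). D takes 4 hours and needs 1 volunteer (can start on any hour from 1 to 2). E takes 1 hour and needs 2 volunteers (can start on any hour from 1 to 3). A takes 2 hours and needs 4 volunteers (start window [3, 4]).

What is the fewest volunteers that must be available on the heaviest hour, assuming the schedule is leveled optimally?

Early-start (B@1, C@1, D@1, E@1, A@3) gives peak 7: h1:7  h2:5  h3:6  h4:5  h5:0.
Shift E→3, A→4.
Schedule B@1, C@1, D@1, E@3, A@4: h1:5  h2:5  h3:4  h4:5  h5:4 — peak 5.
Total volunteer-hours = 23 over 5 hours ⇒ peak ≥ ⌈23/5⌉ = 5, so 5 is optimal.

5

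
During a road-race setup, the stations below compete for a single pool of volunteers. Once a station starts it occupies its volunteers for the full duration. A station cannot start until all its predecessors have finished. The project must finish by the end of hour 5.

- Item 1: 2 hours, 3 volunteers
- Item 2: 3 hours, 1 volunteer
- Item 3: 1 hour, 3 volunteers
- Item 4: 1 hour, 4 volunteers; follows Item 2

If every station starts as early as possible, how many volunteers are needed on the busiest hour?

Early-start schedule: Item 1@1, Item 2@1, Item 3@1, Item 4@4.
Load per hour: hour 1: 7, hour 2: 4, hour 3: 1, hour 4: 4, hour 5: 0.
Peak is 7.

7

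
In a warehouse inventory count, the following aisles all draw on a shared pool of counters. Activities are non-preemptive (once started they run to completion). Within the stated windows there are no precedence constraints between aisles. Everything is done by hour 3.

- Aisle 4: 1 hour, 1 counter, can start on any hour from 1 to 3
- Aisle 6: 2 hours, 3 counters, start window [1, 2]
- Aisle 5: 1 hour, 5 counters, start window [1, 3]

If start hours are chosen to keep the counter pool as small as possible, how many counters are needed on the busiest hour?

Early-start (Aisle 4@1, Aisle 6@1, Aisle 5@1) gives peak 9: h1:9  h2:3  h3:0.
Shift Aisle 5→3.
Schedule Aisle 4@1, Aisle 6@1, Aisle 5@3: h1:4  h2:3  h3:5 — peak 5.
No arrangement of the 18 feasible schedules does better.

5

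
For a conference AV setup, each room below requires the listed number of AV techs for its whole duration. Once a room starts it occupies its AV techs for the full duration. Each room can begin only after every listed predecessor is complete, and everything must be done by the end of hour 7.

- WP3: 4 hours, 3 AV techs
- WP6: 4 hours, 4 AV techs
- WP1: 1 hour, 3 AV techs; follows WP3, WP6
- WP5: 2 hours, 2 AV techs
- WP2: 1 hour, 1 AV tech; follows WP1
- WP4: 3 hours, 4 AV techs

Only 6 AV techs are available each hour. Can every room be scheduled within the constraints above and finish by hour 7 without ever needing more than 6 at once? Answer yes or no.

no

Total AV tech-hours = 48; over 7 hours the average is 48/7 > 6, so some hour must exceed 6.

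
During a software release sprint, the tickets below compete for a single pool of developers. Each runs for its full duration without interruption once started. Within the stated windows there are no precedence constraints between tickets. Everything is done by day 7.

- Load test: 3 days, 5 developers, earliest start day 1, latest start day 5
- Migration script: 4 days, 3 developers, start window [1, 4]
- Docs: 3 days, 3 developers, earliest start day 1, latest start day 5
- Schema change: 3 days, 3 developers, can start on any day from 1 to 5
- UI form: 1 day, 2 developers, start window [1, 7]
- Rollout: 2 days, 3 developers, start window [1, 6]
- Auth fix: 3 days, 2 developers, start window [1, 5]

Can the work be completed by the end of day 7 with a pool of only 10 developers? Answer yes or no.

yes

Schedule Load test@1, Migration script@1, Docs@4, Schema change@4, UI form@5, Rollout@6, Auth fix@1: d1:10  d2:10  d3:10  d4:9  d5:8  d6:9  d7:3 — peak 10 ≤ 10.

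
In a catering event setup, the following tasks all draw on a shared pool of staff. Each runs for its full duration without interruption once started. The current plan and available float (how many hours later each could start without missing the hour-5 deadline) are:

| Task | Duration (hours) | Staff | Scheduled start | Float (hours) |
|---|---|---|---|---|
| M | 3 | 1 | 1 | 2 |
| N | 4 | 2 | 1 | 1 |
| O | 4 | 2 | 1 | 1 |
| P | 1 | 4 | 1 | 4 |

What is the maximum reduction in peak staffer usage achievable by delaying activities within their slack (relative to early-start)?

Early-start peak: h1:9  h2:5  h3:5  h4:4  h5:0 ⇒ 9.
Leveled (M@1, N@1, O@1, P@5): h1:5  h2:5  h3:5  h4:4  h5:4 ⇒ 5.
Reduction 9 − 5 = 4.

4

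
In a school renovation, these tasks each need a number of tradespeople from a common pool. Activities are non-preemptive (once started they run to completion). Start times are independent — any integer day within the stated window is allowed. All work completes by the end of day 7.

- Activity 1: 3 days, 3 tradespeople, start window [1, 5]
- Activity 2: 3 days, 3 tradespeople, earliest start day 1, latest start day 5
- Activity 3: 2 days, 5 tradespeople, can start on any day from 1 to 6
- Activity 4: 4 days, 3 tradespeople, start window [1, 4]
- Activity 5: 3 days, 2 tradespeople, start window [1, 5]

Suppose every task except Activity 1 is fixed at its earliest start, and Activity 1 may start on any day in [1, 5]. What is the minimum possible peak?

Activity 1@1: d1:16  d2:16  d3:11  d4:3  d5:0  d6:0  d7:0 → peak 16
Activity 1@2: d1:13  d2:16  d3:11  d4:6  d5:0  d6:0  d7:0 → peak 16
Activity 1@3: d1:13  d2:13  d3:11  d4:6  d5:3  d6:0  d7:0 → peak 13
Activity 1@4: d1:13  d2:13  d3:8  d4:6  d5:3  d6:3  d7:0 → peak 13
Activity 1@5: d1:13  d2:13  d3:8  d4:3  d5:3  d6:3  d7:3 → peak 13
Best is Activity 1@3, peak 13.

13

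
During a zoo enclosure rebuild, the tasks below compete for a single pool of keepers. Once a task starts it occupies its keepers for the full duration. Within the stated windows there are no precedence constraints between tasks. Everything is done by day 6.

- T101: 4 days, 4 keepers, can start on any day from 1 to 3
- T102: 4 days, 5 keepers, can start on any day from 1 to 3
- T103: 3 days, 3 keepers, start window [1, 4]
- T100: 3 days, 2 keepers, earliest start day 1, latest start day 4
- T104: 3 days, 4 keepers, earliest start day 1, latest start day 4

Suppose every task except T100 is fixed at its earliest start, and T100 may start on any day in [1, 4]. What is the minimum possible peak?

16

T100@1: d1:18  d2:18  d3:18  d4:9  d5:0  d6:0 → peak 18
T100@2: d1:16  d2:18  d3:18  d4:11  d5:0  d6:0 → peak 18
T100@3: d1:16  d2:16  d3:18  d4:11  d5:2  d6:0 → peak 18
T100@4: d1:16  d2:16  d3:16  d4:11  d5:2  d6:2 → peak 16
Best is T100@4, peak 16.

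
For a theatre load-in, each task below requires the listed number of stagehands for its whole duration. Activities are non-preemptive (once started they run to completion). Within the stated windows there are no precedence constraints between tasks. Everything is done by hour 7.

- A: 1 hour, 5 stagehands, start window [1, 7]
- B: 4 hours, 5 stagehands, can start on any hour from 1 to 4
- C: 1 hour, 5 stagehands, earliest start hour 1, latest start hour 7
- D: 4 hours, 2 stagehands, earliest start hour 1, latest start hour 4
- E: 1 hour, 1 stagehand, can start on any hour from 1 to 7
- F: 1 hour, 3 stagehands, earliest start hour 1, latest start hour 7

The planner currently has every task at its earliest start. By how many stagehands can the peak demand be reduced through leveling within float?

14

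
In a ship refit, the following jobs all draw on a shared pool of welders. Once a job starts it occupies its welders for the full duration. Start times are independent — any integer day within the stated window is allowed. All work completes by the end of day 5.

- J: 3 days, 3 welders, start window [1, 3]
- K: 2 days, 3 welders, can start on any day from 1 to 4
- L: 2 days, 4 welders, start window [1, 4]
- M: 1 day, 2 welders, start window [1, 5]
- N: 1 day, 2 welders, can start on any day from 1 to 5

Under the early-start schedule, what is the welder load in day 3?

3

At early start, day 3 has: J.
Demand: 3 = 3.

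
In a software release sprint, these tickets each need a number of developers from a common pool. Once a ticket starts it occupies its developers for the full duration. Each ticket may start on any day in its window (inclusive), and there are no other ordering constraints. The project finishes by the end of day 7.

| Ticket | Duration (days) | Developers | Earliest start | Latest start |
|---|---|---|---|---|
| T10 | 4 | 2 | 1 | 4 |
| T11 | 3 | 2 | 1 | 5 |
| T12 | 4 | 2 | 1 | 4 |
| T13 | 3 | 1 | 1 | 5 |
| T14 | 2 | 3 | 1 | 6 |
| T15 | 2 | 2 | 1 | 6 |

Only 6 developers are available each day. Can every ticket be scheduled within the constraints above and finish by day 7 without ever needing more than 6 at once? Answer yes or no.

Schedule T10@1, T11@1, T12@1, T13@4, T14@5, T15@5: d1:6  d2:6  d3:6  d4:5  d5:6  d6:6  d7:0 — peak 6 ≤ 6.

yes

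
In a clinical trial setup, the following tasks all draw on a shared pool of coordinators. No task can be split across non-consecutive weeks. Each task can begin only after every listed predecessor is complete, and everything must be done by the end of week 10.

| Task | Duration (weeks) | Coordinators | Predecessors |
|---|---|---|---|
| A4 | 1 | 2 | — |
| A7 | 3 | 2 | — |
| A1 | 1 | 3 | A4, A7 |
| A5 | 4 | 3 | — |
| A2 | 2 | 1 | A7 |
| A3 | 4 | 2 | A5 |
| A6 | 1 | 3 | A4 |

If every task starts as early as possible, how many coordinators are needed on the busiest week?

8

Early-start schedule: A4@1, A7@1, A1@4, A5@1, A2@4, A3@5, A6@2.
Load per week: week 1: 7, week 2: 8, week 3: 5, week 4: 7, week 5: 3, week 6: 2, week 7: 2, week 8: 2, week 9: 0, week 10: 0.
Peak is 8.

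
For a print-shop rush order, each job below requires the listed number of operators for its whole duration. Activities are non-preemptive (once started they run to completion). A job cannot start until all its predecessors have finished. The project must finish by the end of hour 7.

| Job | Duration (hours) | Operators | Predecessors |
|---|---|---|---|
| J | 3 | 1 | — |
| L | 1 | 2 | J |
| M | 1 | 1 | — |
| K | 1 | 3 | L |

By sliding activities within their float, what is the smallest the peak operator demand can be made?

Schedule J@1, L@4, M@1, K@5: h1:2  h2:1  h3:1  h4:2  h5:3  h6:0  h7:0 — peak 3.

3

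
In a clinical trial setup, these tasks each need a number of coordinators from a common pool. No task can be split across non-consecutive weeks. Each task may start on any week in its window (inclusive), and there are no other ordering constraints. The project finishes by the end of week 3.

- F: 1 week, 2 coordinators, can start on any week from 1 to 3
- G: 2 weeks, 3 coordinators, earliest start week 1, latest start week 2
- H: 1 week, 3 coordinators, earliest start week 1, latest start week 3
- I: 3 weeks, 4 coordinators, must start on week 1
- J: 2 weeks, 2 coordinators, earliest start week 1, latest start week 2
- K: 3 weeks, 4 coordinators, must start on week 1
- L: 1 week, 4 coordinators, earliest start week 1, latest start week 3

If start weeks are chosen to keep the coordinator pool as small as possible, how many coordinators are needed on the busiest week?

15

Early-start (F@1, G@1, H@1, I@1, J@1, K@1, L@1) gives peak 22: w1:22  w2:13  w3:8.
Shift H→3, L→3.
Schedule F@1, G@1, H@3, I@1, J@1, K@1, L@3: w1:15  w2:13  w3:15 — peak 15.
Total coordinator-weeks = 43 over 3 weeks ⇒ peak ≥ ⌈43/3⌉ = 15, so 15 is optimal.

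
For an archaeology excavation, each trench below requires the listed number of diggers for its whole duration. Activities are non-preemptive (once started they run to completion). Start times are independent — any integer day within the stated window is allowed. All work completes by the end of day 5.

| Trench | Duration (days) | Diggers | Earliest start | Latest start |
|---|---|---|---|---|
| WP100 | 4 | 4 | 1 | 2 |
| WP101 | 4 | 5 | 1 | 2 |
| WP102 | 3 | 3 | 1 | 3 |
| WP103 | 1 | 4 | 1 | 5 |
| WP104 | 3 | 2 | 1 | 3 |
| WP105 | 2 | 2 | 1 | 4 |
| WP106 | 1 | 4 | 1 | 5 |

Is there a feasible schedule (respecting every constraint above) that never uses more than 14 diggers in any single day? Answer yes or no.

Schedule WP100@1, WP101@1, WP102@1, WP103@5, WP104@1, WP105@4, WP106@5: d1:14  d2:14  d3:14  d4:11  d5:10 — peak 14 ≤ 14.

yes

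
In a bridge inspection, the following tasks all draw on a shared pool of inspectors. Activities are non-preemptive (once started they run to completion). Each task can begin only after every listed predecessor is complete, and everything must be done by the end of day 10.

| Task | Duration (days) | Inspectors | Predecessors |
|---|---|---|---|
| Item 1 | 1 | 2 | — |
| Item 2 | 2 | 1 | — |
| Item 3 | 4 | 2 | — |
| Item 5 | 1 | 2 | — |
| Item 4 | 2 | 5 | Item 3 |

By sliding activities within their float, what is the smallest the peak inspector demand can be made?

5

Early-start (Item 1@1, Item 2@1, Item 3@1, Item 5@1, Item 4@5) gives peak 7: d1:7  d2:3  d3:2  d4:2  d5:5  d6:5  d7:0  d8:0  d9:0  d10:0.
Shift Item 5→2.
Schedule Item 1@1, Item 2@1, Item 3@1, Item 5@2, Item 4@5: d1:5  d2:5  d3:2  d4:2  d5:5  d6:5  d7:0  d8:0  d9:0  d10:0 — peak 5.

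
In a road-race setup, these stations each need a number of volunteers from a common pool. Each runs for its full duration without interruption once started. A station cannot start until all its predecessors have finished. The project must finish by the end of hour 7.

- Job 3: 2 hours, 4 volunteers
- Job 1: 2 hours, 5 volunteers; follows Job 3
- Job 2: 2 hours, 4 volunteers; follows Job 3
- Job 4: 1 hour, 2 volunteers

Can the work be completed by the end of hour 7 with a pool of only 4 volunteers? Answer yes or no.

no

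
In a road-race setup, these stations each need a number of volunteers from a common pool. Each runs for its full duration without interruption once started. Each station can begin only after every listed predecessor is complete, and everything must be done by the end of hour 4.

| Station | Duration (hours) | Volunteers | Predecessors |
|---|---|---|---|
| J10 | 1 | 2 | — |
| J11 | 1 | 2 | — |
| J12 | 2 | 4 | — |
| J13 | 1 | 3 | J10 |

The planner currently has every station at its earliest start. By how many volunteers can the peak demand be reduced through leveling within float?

Early-start peak: h1:8  h2:7  h3:0  h4:0 ⇒ 8.
Leveled (J10@1, J11@1, J12@2, J13@4): h1:4  h2:4  h3:4  h4:3 ⇒ 4.
Reduction 8 − 4 = 4.

4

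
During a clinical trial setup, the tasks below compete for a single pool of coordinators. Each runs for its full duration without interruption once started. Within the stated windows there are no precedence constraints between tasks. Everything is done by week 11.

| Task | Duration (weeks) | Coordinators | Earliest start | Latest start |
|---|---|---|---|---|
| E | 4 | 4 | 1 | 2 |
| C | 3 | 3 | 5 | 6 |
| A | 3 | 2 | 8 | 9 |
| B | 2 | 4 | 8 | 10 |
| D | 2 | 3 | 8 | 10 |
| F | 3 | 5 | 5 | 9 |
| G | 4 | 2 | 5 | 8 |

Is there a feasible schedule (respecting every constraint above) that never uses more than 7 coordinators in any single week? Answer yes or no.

The minimum achievable peak is 8; 7 < 8, so no feasible schedule stays within the cap.

no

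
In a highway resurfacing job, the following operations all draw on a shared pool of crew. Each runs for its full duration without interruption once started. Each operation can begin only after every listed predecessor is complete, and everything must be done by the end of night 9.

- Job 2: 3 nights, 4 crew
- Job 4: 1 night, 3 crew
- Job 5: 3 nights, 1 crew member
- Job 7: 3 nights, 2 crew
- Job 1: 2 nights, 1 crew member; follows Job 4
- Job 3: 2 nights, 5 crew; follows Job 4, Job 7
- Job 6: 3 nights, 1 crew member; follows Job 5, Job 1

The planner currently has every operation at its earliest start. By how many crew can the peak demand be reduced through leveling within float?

Early-start peak: n1:10  n2:8  n3:8  n4:6  n5:6  n6:1  n7:0  n8:0  n9:0 ⇒ 10.
Leveled (Job 2@4, Job 4@1, Job 5@2, Job 7@1, Job 1@2, Job 3@8, Job 6@5): n1:5  n2:4  n3:4  n4:5  n5:5  n6:5  n7:1  n8:5  n9:5 ⇒ 5.
Reduction 10 − 5 = 5.

5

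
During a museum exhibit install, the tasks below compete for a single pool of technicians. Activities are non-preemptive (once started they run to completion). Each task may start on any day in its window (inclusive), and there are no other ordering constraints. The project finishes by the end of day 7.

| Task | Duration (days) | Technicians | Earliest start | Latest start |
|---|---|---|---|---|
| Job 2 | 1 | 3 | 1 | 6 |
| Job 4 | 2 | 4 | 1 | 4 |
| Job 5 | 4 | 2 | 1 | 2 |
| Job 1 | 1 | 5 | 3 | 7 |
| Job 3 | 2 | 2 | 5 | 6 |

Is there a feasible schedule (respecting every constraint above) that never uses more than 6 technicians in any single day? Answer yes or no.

yes

Schedule Job 2@1, Job 4@2, Job 5@1, Job 1@5, Job 3@6: d1:5  d2:6  d3:6  d4:2  d5:5  d6:2  d7:2 — peak 6 ≤ 6.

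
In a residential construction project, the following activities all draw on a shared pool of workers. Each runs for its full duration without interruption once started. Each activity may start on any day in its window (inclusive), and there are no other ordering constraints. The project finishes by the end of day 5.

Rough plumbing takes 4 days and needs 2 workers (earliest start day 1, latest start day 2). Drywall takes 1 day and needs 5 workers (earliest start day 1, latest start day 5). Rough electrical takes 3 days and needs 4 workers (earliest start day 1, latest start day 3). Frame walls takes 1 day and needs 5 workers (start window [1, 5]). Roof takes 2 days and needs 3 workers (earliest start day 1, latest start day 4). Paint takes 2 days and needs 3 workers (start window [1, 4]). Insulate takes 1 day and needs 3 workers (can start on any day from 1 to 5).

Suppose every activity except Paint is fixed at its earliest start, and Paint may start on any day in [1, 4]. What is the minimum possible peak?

22

Paint@1: d1:25  d2:12  d3:6  d4:2  d5:0 → peak 25
Paint@2: d1:22  d2:12  d3:9  d4:2  d5:0 → peak 22
Paint@3: d1:22  d2:9  d3:9  d4:5  d5:0 → peak 22
Paint@4: d1:22  d2:9  d3:6  d4:5  d5:3 → peak 22
Best is Paint@2, peak 22.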